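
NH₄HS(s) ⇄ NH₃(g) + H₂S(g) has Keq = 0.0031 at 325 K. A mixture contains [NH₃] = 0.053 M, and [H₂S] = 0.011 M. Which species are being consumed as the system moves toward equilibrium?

(NH₄HS is a pure solid — omitted from Q.)
Q = [NH₃]·[H₂S] = (0.053)·(0.011) = 5.8e-4
Q = 5.8e-4 < Keq = 0.0031: net forward reaction.

NH₄HS (reactants)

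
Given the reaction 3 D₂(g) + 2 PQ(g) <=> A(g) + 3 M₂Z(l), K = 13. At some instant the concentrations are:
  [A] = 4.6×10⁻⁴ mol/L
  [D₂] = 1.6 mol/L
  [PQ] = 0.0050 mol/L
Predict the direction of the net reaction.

(M₂Z is a pure liquid — omitted from Q.)
Q = [A] / ([D₂]³·[PQ]²) = (4.6×10⁻⁴) / ((1.6)³·(0.0050)²) = 4.5
Q = 4.5 < K = 13, so the forward reaction proceeds.

toward products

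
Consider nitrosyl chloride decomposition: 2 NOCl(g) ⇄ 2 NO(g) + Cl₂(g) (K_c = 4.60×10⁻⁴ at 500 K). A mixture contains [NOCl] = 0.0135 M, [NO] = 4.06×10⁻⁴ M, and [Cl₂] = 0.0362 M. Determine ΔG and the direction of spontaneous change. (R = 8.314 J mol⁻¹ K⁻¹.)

Q_c = [NO]²·[Cl₂] / [NOCl]² = (4.06×10⁻⁴)²·(0.0362) / (0.0135)² = 3.27×10⁻⁵
ΔG = RT ln(Q_c/K_c) = (8.314 J mol⁻¹ K⁻¹)(500 K) × ln(3.27×10⁻⁵/4.60×10⁻⁴)
   = (4.157 kJ/mol)(-2.644) = -11.0 kJ/mol
ΔG < 0, so the forward reaction is spontaneous (proceeds forward).

ΔG = -11.0 kJ/mol; the forward reaction is spontaneous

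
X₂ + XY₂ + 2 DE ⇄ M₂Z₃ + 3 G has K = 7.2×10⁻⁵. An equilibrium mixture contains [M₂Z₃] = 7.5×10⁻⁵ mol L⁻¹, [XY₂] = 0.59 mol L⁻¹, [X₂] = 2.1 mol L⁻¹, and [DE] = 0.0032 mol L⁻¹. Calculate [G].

[G] = 0.023 mol L⁻¹

At equilibrium, K = [M₂Z₃]·[G]³ / ([X₂]·[XY₂]·[DE]²) = 7.2×10⁻⁵.
(7.5×10⁻⁵)·([G])³ / ((2.1)·(0.59)·(0.0032)²) = 7.2×10⁻⁵
[G]³ = 1.22×10⁻⁵ ⇒ [G] = 0.023 mol L⁻¹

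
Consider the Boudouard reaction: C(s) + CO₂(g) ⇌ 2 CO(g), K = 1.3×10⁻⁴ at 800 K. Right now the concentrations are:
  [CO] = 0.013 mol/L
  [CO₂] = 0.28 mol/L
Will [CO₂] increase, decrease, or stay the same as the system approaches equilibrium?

increase

(C is a pure solid — omitted from Q.)
Q = [CO]² / [CO₂] = (0.013)² / (0.28) = 6.0×10⁻⁴
Q = 6.0×10⁻⁴ > K = 1.3×10⁻⁴: net reverse reaction.
CO₂ is a reactant, so it increases.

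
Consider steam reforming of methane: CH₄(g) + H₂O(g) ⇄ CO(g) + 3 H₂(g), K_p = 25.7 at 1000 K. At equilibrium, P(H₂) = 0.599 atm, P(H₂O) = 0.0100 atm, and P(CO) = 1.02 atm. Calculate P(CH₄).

At equilibrium, K_p = P(CO)·P(H₂)³ / (P(CH₄)·P(H₂O)) = 25.7.
(1.02)·(0.599)³ / ((P(CH₄))·(0.0100)) = 25.7
P(CH₄) = 0.853 atm

P(CH₄) = 0.853 atm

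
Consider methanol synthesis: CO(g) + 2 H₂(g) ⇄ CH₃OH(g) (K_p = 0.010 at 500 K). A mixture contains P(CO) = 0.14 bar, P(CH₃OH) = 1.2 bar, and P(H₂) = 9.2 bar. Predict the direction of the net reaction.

reverse (toward reactants)

Q_p = P(CH₃OH) / (P(CO)·P(H₂)²) = (1.2) / ((0.14)·(9.2)²) = 0.10
Q_p = 0.10 > K_p = 0.010, so the reverse reaction proceeds.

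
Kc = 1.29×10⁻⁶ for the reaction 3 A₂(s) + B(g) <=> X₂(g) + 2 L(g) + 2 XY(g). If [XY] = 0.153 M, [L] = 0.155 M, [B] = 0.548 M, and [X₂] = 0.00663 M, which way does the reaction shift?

(A₂ is a pure solid — omitted from Qc.)
Qc = [X₂]·[L]²·[XY]² / [B] = (0.00663)·(0.155)²·(0.153)² / (0.548) = 6.80×10⁻⁶
Qc = 6.80×10⁻⁶ > Kc = 1.29×10⁻⁶, so the reverse reaction proceeds.

reverse (toward reactants)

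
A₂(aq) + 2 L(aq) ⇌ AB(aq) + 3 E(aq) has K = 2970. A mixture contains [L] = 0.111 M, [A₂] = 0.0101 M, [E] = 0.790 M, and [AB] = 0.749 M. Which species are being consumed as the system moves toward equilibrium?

none (at equilibrium)

Q = [AB]·[E]³ / ([A₂]·[L]²) = (0.749)·(0.790)³ / ((0.0101)·(0.111)²) = 2970
Q = 2970 = K; the system is at equilibrium.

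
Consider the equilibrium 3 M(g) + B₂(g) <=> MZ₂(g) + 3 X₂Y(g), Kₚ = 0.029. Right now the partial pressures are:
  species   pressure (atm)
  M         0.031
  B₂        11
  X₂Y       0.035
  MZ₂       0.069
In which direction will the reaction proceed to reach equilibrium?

to the right

Qₚ = P(MZ₂)·P(X₂Y)³ / (P(M)³·P(B₂)) = (0.069)·(0.035)³ / ((0.031)³·(11)) = 0.0090
Qₚ = 0.0090 < Kₚ = 0.029, so the forward reaction proceeds.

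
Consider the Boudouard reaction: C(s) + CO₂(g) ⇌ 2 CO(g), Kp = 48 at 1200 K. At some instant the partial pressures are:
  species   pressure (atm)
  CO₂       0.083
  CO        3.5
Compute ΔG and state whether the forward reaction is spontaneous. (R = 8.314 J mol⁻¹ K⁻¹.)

(C is a pure solid — omitted from Qp.)
Qp = P(CO)² / P(CO₂) = (3.5)² / (0.083) = 148
ΔG = RT ln(Qp/Kp) = (8.314 J mol⁻¹ K⁻¹)(1200 K) × ln(148/48)
   = (9.977 kJ/mol)(1.126) = 11.2 kJ/mol
ΔG > 0, so the forward reaction is non-spontaneous (proceeds in reverse).

ΔG = 11.2 kJ/mol; the forward reaction is non-spontaneous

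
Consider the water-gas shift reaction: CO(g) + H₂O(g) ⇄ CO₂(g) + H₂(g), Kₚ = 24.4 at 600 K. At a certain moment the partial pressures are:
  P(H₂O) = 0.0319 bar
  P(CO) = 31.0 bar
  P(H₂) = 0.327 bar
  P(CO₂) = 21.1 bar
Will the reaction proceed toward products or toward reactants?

Qₚ = P(CO₂)·P(H₂) / (P(CO)·P(H₂O)) = (21.1)·(0.327) / ((31.0)·(0.0319)) = 6.98
Qₚ = 6.98 < Kₚ = 24.4, so the forward reaction proceeds.

forward (toward products)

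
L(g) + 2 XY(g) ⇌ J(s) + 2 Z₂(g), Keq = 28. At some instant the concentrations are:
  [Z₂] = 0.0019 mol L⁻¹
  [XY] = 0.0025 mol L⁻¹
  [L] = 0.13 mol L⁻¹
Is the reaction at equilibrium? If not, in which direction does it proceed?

(J is a pure solid — omitted from Q.)
Q = [Z₂]² / ([L]·[XY]²) = (0.0019)² / ((0.13)·(0.0025)²) = 4.4
Q = 4.4 < Keq = 28, so the forward reaction proceeds.

to the right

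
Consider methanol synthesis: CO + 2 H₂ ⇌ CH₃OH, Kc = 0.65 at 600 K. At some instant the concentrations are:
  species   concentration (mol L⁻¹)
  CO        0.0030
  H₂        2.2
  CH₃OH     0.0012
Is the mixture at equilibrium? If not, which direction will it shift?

Qc = [CH₃OH] / ([CO]·[H₂]²) = (0.0012) / ((0.0030)·(2.2)²) = 0.083
Qc = 0.083 < Kc = 0.65: net forward reaction.

no; Q < K, reaction proceeds forward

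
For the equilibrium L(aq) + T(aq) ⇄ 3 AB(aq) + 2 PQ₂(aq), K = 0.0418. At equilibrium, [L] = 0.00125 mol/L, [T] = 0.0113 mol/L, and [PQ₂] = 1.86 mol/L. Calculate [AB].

[AB] = 0.00555 mol/L

At equilibrium, K = [AB]³·[PQ₂]² / ([L]·[T]) = 0.0418.
([AB])³·(1.86)² / ((0.00125)·(0.0113)) = 0.0418
[AB]³ = 1.71e-7 ⇒ [AB] = 0.00555 mol/L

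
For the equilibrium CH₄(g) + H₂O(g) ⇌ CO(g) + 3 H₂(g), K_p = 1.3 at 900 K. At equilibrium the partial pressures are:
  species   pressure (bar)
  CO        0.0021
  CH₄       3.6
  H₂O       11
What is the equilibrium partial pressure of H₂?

P(H₂) = 29 bar

At equilibrium, K_p = P(CO)·P(H₂)³ / (P(CH₄)·P(H₂O)) = 1.3.
(0.0021)·(P(H₂))³ / ((3.6)·(11)) = 1.3
P(H₂)³ = 24500 ⇒ P(H₂) = 29 bar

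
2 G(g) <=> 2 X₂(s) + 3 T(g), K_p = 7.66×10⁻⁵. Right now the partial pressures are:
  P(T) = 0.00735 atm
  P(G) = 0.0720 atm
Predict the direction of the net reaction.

(X₂ is a pure solid — omitted from Q_p.)
Q_p = P(T)³ / P(G)² = (0.00735)³ / (0.0720)² = 7.66×10⁻⁵
Q_p = 7.66×10⁻⁵ = K_p, so the system is already at equilibrium.

neither direction; the system is at equilibrium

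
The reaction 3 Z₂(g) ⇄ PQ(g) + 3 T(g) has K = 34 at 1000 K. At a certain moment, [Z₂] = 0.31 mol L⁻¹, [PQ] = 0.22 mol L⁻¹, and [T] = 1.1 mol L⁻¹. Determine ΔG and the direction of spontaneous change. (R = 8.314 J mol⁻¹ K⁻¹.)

Q = [PQ]·[T]³ / [Z₂]³ = (0.22)·(1.1)³ / (0.31)³ = 9.83
ΔG = RT ln(Q/K) = (8.314 J mol⁻¹ K⁻¹)(1000 K) × ln(9.83/34)
   = (8.314 kJ/mol)(-1.241) = -10.3 kJ/mol
ΔG < 0, so the forward reaction is spontaneous (proceeds forward).

ΔG = -10.3 kJ/mol; the forward reaction is spontaneous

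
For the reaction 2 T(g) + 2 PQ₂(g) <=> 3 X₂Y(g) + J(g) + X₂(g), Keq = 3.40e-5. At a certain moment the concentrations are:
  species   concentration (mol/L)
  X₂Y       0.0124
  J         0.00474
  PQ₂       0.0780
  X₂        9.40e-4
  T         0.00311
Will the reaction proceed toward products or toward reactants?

Q = [X₂Y]³·[J]·[X₂] / ([T]²·[PQ₂]²) = (0.0124)³·(0.00474)·(9.40e-4) / ((0.00311)²·(0.0780)²) = 1.44e-4
Q = 1.44e-4 > Keq = 3.40e-5, so the reverse reaction proceeds.

toward reactants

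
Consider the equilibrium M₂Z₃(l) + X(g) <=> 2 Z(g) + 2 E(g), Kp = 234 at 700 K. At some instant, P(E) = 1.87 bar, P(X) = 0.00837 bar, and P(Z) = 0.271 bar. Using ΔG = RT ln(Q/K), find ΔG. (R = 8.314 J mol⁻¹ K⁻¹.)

ΔG = -11.8 kJ/mol

(M₂Z₃ is a pure liquid — omitted from Qp.)
Qp = P(Z)²·P(E)² / P(X) = (0.271)²·(1.87)² / (0.00837) = 30.7
ΔG = RT ln(Qp/Kp) = (8.314 J mol⁻¹ K⁻¹)(700 K) × ln(30.7/234)
   = (5.820 kJ/mol)(-2.031) = -11.8 kJ/mol
ΔG < 0, so the forward reaction is spontaneous (proceeds forward).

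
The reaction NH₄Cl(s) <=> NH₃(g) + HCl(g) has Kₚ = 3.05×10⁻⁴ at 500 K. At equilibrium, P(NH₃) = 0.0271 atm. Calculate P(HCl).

(NH₄Cl is a pure solid — omitted from Kₚ.)
At equilibrium, Kₚ = P(NH₃)·P(HCl) = 3.05×10⁻⁴.
(0.0271)·(P(HCl)) = 3.05×10⁻⁴
P(HCl) = 0.0113 atm

P(HCl) = 0.0113 atm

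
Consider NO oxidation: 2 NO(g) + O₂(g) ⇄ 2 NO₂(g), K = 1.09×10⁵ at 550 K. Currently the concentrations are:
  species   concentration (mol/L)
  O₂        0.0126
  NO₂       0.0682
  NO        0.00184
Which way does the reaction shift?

no net change (already at equilibrium)

Q = [NO₂]² / ([NO]²·[O₂]) = (0.0682)² / ((0.00184)²·(0.0126)) = 1.09×10⁵
Q = 1.09×10⁵ = K, so the system is already at equilibrium.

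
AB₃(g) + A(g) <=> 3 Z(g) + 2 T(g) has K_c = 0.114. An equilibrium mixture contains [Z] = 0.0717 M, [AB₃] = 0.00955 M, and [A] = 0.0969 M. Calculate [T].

[T] = 0.535 M

At equilibrium, K_c = [Z]³·[T]² / ([AB₃]·[A]) = 0.114.
(0.0717)³·([T])² / ((0.00955)·(0.0969)) = 0.114
[T]² = 0.286 ⇒ [T] = 0.535 M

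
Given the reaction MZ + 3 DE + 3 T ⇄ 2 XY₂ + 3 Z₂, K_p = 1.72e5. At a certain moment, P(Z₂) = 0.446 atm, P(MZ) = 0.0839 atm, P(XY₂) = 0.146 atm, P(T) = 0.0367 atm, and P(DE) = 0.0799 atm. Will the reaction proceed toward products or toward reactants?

toward reactants

Q_p = P(XY₂)²·P(Z₂)³ / (P(MZ)·P(DE)³·P(T)³) = (0.146)²·(0.446)³ / ((0.0839)·(0.0799)³·(0.0367)³) = 8.94e5
Q_p = 8.94e5 > K_p = 1.72e5, so the reverse reaction proceeds.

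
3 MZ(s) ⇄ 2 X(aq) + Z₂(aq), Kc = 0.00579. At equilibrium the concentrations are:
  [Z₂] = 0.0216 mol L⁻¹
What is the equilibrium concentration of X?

(MZ is a pure solid — omitted from Kc.)
At equilibrium, Kc = [X]²·[Z₂] = 0.00579.
([X])²·(0.0216) = 0.00579
[X]² = 0.268 ⇒ [X] = 0.518 mol L⁻¹

[X] = 0.518 mol L⁻¹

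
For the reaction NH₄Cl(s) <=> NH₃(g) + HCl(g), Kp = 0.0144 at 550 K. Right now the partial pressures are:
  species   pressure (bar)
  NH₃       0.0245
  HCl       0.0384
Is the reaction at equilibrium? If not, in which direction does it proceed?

forward (toward products)

(NH₄Cl is a pure solid — omitted from Qp.)
Qp = P(NH₃)·P(HCl) = (0.0245)·(0.0384) = 9.41×10⁻⁴
Qp = 9.41×10⁻⁴ < Kp = 0.0144, so the forward reaction proceeds.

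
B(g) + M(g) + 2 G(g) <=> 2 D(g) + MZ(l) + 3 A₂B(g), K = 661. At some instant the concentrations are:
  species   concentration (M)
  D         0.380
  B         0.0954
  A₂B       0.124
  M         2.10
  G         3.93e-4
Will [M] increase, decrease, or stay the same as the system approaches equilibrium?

increase

(MZ is a pure liquid — omitted from Q.)
Q = [D]²·[A₂B]³ / ([B]·[M]·[G]²) = (0.380)²·(0.124)³ / ((0.0954)·(2.10)·(3.93e-4)²) = 8900
Q = 8900 > K = 661: net reverse reaction.
M is a reactant, so it increases.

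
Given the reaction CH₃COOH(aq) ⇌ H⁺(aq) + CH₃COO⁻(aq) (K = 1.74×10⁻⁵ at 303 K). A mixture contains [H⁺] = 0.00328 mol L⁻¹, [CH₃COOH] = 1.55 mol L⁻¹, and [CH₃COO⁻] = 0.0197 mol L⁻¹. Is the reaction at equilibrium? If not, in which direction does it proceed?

toward reactants

Q = [H⁺]·[CH₃COO⁻] / [CH₃COOH] = (0.00328)·(0.0197) / (1.55) = 4.17×10⁻⁵
Q = 4.17×10⁻⁵ > K = 1.74×10⁻⁵, so the reverse reaction proceeds.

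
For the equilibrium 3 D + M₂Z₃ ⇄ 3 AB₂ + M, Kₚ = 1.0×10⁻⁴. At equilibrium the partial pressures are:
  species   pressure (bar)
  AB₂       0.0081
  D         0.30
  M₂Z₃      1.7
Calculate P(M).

P(M) = 8.6 bar

At equilibrium, Kₚ = P(AB₂)³·P(M) / (P(D)³·P(M₂Z₃)) = 1.0×10⁻⁴.
(0.0081)³·(P(M)) / ((0.30)³·(1.7)) = 1.0×10⁻⁴
P(M) = 8.64 = 8.6 bar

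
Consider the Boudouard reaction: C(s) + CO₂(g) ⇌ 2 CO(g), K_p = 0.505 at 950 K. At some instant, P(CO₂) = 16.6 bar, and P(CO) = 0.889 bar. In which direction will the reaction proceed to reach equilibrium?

(C is a pure solid — omitted from Q_p.)
Q_p = P(CO)² / P(CO₂) = (0.889)² / (16.6) = 0.0476
Q_p = 0.0476 < K_p = 0.505, so the forward reaction proceeds.

toward products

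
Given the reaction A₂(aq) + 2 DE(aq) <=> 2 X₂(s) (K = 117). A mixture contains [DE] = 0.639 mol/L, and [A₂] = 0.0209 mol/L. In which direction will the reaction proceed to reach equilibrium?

(X₂ is a pure solid — omitted from Q.)
Q = 1 / ([A₂]·[DE]²) = 1 / ((0.0209)·(0.639)²) = 117
Q = 117 = K, so the system is already at equilibrium.

at equilibrium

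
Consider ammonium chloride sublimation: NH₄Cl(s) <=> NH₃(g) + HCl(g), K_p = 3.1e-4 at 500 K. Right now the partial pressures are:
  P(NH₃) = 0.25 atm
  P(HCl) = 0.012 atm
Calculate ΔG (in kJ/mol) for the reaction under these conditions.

(NH₄Cl is a pure solid — omitted from Q_p.)
Q_p = P(NH₃)·P(HCl) = (0.25)·(0.012) = 0.00300
ΔG = RT ln(Q_p/K_p) = (8.314 J mol⁻¹ K⁻¹)(500 K) × ln(0.00300/3.1e-4)
   = (4.157 kJ/mol)(2.270) = 9.44 kJ/mol
ΔG > 0, so the forward reaction is non-spontaneous (proceeds in reverse).

ΔG = 9.44 kJ/mol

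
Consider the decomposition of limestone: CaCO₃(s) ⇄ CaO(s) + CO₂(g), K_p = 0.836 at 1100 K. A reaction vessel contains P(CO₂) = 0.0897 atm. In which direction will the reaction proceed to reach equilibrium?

(CaCO₃, CaO are pure solids — omitted from Q_p.)
Q_p = P(CO₂) = 0.0897
Q_p = 0.0897 < K_p = 0.836, so the forward reaction proceeds.

forward (toward products)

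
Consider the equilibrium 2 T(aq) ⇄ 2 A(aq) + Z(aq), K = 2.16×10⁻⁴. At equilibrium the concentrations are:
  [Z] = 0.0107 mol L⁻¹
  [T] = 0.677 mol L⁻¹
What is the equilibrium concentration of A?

[A] = 0.0962 mol L⁻¹

At equilibrium, K = [A]²·[Z] / [T]² = 2.16×10⁻⁴.
([A])²·(0.0107) / (0.677)² = 2.16×10⁻⁴
[A]² = 0.00925 ⇒ [A] = 0.0962 mol L⁻¹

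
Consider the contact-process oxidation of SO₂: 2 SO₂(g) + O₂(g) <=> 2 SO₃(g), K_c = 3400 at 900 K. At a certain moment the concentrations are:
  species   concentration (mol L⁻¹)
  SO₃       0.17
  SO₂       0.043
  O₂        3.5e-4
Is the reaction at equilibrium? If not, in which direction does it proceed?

to the left

Q_c = [SO₃]² / ([SO₂]²·[O₂]) = (0.17)² / ((0.043)²·(3.5e-4)) = 45000
Q_c = 45000 > K_c = 3400, so the reverse reaction proceeds.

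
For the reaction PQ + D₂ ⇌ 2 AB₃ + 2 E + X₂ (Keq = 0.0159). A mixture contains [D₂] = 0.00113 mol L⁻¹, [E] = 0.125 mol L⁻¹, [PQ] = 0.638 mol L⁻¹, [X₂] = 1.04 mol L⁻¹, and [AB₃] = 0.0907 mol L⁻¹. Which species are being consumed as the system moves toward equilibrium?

AB₃, E, X₂ (products)

Q = [AB₃]²·[E]²·[X₂] / ([PQ]·[D₂]) = (0.0907)²·(0.125)²·(1.04) / ((0.638)·(0.00113)) = 0.185
Q = 0.185 > Keq = 0.0159: net reverse reaction.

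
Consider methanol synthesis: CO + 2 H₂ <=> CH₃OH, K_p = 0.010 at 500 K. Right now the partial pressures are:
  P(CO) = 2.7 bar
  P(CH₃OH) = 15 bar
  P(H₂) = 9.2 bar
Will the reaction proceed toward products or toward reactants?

to the left

Q_p = P(CH₃OH) / (P(CO)·P(H₂)²) = (15) / ((2.7)·(9.2)²) = 0.066
Q_p = 0.066 > K_p = 0.010, so the reverse reaction proceeds.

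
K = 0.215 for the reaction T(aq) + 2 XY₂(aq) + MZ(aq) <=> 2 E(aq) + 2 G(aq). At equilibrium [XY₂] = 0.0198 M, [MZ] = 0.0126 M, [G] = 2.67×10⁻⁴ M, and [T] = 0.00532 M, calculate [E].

[E] = 0.282 M

At equilibrium, K = [E]²·[G]² / ([T]·[XY₂]²·[MZ]) = 0.215.
([E])²·(2.67×10⁻⁴)² / ((0.00532)·(0.0198)²·(0.0126)) = 0.215
[E]² = 0.0793 ⇒ [E] = 0.282 M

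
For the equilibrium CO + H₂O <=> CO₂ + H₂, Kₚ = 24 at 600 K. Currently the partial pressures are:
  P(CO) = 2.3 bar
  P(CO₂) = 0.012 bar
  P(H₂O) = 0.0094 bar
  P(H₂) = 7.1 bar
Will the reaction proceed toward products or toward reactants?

Qₚ = P(CO₂)·P(H₂) / (P(CO)·P(H₂O)) = (0.012)·(7.1) / ((2.3)·(0.0094)) = 3.9
Qₚ = 3.9 < Kₚ = 24, so the forward reaction proceeds.

forward (toward products)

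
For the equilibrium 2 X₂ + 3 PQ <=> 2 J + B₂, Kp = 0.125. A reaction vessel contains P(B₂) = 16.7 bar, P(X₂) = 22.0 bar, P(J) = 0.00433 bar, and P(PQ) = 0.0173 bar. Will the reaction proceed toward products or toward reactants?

no net change (already at equilibrium)

Qp = P(J)²·P(B₂) / (P(X₂)²·P(PQ)³) = (0.00433)²·(16.7) / ((22.0)²·(0.0173)³) = 0.125
Qp = 0.125 = Kp, so the system is already at equilibrium.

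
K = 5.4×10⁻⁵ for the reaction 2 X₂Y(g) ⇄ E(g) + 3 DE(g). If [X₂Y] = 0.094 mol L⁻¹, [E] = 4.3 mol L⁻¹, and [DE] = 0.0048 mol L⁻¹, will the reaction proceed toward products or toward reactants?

Q = [E]·[DE]³ / [X₂Y]² = (4.3)·(0.0048)³ / (0.094)² = 5.4×10⁻⁵
Q = 5.4×10⁻⁵ = K, so the system is already at equilibrium.

neither direction; the system is at equilibrium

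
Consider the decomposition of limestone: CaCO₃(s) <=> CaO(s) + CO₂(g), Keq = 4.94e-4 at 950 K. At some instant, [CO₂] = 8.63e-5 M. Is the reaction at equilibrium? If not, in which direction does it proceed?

toward products

(CaCO₃, CaO are pure solids — omitted from Q.)
Q = [CO₂] = 8.63e-5
Q = 8.63e-5 < Keq = 4.94e-4, so the forward reaction proceeds.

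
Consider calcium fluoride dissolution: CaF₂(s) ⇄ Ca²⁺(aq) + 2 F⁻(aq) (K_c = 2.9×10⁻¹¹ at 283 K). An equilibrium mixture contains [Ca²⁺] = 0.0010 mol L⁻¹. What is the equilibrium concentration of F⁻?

[F⁻] = 1.7×10⁻⁴ mol L⁻¹

(CaF₂ is a pure solid — omitted from K_c.)
At equilibrium, K_c = [Ca²⁺]·[F⁻]² = 2.9×10⁻¹¹.
(0.0010)·([F⁻])² = 2.9×10⁻¹¹
[F⁻]² = 2.90×10⁻⁸ ⇒ [F⁻] = 1.7×10⁻⁴ mol L⁻¹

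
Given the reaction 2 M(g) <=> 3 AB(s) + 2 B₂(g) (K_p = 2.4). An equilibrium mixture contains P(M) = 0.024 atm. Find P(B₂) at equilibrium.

(AB is a pure solid — omitted from K_p.)
At equilibrium, K_p = P(B₂)² / P(M)² = 2.4.
(P(B₂))² / (0.024)² = 2.4
P(B₂)² = 0.00138 ⇒ P(B₂) = 0.037 atm

P(B₂) = 0.037 atm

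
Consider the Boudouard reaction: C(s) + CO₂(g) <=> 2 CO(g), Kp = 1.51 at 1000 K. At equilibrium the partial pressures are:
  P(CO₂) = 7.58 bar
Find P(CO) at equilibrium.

(C is a pure solid — omitted from Kp.)
At equilibrium, Kp = P(CO)² / P(CO₂) = 1.51.
(P(CO))² / (7.58) = 1.51
P(CO)² = 11.4 ⇒ P(CO) = 3.38 bar

P(CO) = 3.38 bar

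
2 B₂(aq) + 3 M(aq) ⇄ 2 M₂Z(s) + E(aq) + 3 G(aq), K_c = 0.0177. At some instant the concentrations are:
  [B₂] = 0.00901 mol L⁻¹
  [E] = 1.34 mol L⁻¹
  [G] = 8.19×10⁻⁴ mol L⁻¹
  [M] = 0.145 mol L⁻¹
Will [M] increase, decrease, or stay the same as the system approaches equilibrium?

decrease

(M₂Z is a pure solid — omitted from Q_c.)
Q_c = [E]·[G]³ / ([B₂]²·[M]³) = (1.34)·(8.19×10⁻⁴)³ / ((0.00901)²·(0.145)³) = 0.00297
Q_c = 0.00297 < K_c = 0.0177: net forward reaction.
M is a reactant, so it decreases.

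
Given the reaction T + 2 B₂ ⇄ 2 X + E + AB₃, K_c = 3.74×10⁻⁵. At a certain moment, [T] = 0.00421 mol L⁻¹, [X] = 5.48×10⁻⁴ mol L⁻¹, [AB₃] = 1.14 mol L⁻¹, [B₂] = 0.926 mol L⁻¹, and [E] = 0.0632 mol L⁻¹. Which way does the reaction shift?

in the forward direction

Q_c = [X]²·[E]·[AB₃] / ([T]·[B₂]²) = (5.48×10⁻⁴)²·(0.0632)·(1.14) / ((0.00421)·(0.926)²) = 5.99×10⁻⁶
Q_c = 5.99×10⁻⁶ < K_c = 3.74×10⁻⁵, so the forward reaction proceeds.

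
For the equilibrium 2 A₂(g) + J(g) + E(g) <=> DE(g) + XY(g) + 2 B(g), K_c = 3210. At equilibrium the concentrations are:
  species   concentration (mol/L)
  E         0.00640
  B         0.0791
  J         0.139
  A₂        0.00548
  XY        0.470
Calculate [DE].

[DE] = 0.0292 mol/L

At equilibrium, K_c = [DE]·[XY]·[B]² / ([A₂]²·[J]·[E]) = 3210.
([DE])·(0.470)·(0.0791)² / ((0.00548)²·(0.139)·(0.00640)) = 3210
[DE] = 0.0292 mol/L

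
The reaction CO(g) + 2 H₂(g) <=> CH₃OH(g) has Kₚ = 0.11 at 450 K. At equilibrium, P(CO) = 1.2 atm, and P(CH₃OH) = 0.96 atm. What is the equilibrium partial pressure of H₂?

P(H₂) = 2.7 atm

At equilibrium, Kₚ = P(CH₃OH) / (P(CO)·P(H₂)²) = 0.11.
(0.96) / ((1.2)·(P(H₂))²) = 0.11
P(H₂)² = 7.27 ⇒ P(H₂) = 2.7 atm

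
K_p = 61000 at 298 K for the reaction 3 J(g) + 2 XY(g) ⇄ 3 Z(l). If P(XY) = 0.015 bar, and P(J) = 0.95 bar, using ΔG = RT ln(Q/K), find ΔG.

(Z is a pure liquid — omitted from Q_p.)
Q_p = 1 / (P(J)³·P(XY)²) = 1 / ((0.95)³·(0.015)²) = 5180
ΔG = RT ln(Q_p/K_p) = (8.314 J mol⁻¹ K⁻¹)(298 K) × ln(5180/61000)
   = (2.478 kJ/mol)(-2.466) = -6.11 kJ/mol
ΔG < 0, so the forward reaction is spontaneous (proceeds forward).

ΔG = -6.11 kJ/mol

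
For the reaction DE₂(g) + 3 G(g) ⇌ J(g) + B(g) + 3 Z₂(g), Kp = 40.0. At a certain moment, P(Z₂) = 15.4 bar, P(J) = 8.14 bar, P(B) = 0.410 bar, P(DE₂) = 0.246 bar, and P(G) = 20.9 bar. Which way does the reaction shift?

toward products

Qp = P(J)·P(B)·P(Z₂)³ / (P(DE₂)·P(G)³) = (8.14)·(0.410)·(15.4)³ / ((0.246)·(20.9)³) = 5.43
Qp = 5.43 < Kp = 40.0, so the forward reaction proceeds.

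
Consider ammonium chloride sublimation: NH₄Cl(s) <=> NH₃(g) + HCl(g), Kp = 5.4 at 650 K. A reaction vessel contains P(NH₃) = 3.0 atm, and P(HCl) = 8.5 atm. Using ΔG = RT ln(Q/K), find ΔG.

ΔG = 8.39 kJ/mol

(NH₄Cl is a pure solid — omitted from Qp.)
Qp = P(NH₃)·P(HCl) = (3.0)·(8.5) = 25.5
ΔG = RT ln(Qp/Kp) = (8.314 J mol⁻¹ K⁻¹)(650 K) × ln(25.5/5.4)
   = (5.404 kJ/mol)(1.552) = 8.39 kJ/mol
ΔG > 0, so the forward reaction is non-spontaneous (proceeds in reverse).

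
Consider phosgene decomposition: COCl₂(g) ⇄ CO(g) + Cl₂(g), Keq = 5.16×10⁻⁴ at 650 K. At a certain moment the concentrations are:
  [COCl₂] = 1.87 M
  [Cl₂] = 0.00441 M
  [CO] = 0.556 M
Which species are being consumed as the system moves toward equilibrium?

CO, Cl₂ (products)

Q = [CO]·[Cl₂] / [COCl₂] = (0.556)·(0.00441) / (1.87) = 0.00131
Q = 0.00131 > Keq = 5.16×10⁻⁴: net reverse reaction.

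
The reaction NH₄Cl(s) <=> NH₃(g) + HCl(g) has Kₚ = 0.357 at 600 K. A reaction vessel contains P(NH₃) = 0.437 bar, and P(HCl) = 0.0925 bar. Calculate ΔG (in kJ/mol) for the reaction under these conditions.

(NH₄Cl is a pure solid — omitted from Qₚ.)
Qₚ = P(NH₃)·P(HCl) = (0.437)·(0.0925) = 0.0404
ΔG = RT ln(Qₚ/Kₚ) = (8.314 J mol⁻¹ K⁻¹)(600 K) × ln(0.0404/0.357)
   = (4.988 kJ/mol)(-2.179) = -10.9 kJ/mol
ΔG < 0, so the forward reaction is spontaneous (proceeds forward).

ΔG = -10.9 kJ/mol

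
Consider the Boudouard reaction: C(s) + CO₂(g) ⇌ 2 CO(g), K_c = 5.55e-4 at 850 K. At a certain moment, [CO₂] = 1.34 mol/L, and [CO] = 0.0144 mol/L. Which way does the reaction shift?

(C is a pure solid — omitted from Q_c.)
Q_c = [CO]² / [CO₂] = (0.0144)² / (1.34) = 1.55e-4
Q_c = 1.55e-4 < K_c = 5.55e-4, so the forward reaction proceeds.

forward (toward products)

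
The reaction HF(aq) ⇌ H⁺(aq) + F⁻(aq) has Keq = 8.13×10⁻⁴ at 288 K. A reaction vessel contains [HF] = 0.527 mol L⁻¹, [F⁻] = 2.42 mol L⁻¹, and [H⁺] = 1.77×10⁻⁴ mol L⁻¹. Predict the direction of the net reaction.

at equilibrium

Q = [H⁺]·[F⁻] / [HF] = (1.77×10⁻⁴)·(2.42) / (0.527) = 8.13×10⁻⁴
Q = 8.13×10⁻⁴ = Keq, so the system is already at equilibrium.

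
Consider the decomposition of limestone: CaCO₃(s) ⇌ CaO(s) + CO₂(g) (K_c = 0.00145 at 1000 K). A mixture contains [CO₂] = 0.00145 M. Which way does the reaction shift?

(CaCO₃, CaO are pure solids — omitted from Q_c.)
Q_c = [CO₂] = 0.00145
Q_c = 0.00145 = K_c, so the system is already at equilibrium.

at equilibrium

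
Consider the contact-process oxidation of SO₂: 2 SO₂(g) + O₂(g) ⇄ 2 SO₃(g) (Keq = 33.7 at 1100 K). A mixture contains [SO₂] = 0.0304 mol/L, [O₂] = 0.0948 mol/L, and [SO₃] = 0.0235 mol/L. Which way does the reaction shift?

Q = [SO₃]² / ([SO₂]²·[O₂]) = (0.0235)² / ((0.0304)²·(0.0948)) = 6.30
Q = 6.30 < Keq = 33.7, so the forward reaction proceeds.

toward products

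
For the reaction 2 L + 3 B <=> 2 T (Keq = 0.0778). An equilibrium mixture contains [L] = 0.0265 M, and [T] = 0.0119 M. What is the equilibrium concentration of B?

[B] = 1.37 M

At equilibrium, Keq = [T]² / ([L]²·[B]³) = 0.0778.
(0.0119)² / ((0.0265)²·([B])³) = 0.0778
[B]³ = 2.59 ⇒ [B] = 1.37 M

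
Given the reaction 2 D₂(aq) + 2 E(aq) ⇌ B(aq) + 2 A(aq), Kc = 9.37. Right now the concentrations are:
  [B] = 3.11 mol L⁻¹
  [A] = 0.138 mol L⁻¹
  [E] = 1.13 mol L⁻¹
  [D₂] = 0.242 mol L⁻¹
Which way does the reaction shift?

Qc = [B]·[A]² / ([D₂]²·[E]²) = (3.11)·(0.138)² / ((0.242)²·(1.13)²) = 0.792
Qc = 0.792 < Kc = 9.37, so the forward reaction proceeds.

toward products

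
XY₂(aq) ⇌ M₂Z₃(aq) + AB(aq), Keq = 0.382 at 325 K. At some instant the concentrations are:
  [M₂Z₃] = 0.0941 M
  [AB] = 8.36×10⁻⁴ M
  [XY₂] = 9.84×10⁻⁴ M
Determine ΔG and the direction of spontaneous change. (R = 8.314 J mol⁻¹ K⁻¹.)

Q = [M₂Z₃]·[AB] / [XY₂] = (0.0941)·(8.36×10⁻⁴) / (9.84×10⁻⁴) = 0.0799
ΔG = RT ln(Q/Keq) = (8.314 J mol⁻¹ K⁻¹)(325 K) × ln(0.0799/0.382)
   = (2.702 kJ/mol)(-1.565) = -4.23 kJ/mol
ΔG < 0, so the forward reaction is spontaneous (proceeds forward).

ΔG = -4.23 kJ/mol; the forward reaction is spontaneous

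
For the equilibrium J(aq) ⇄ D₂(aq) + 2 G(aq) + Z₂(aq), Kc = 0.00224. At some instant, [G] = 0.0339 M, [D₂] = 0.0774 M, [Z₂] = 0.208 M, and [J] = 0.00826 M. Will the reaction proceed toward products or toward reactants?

no net change (already at equilibrium)

Qc = [D₂]·[G]²·[Z₂] / [J] = (0.0774)·(0.0339)²·(0.208) / (0.00826) = 0.00224
Qc = 0.00224 = Kc, so the system is already at equilibrium.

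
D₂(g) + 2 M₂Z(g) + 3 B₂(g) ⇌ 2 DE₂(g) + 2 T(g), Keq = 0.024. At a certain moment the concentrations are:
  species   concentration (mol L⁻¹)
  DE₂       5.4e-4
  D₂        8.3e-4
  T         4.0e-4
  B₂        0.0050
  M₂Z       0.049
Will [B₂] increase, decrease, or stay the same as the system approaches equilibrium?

increase

Q = [DE₂]²·[T]² / ([D₂]·[M₂Z]²·[B₂]³) = (5.4e-4)²·(4.0e-4)² / ((8.3e-4)·(0.049)²·(0.0050)³) = 0.19
Q = 0.19 > Keq = 0.024: net reverse reaction.
B₂ is a reactant, so it increases.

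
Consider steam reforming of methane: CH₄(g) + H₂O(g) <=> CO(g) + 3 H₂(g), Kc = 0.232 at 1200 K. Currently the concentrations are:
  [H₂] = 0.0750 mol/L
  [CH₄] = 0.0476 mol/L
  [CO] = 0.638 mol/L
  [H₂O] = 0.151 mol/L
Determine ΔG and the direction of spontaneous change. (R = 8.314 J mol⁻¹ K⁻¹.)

ΔG = -18.2 kJ/mol; the forward reaction is spontaneous

Qc = [CO]·[H₂]³ / ([CH₄]·[H₂O]) = (0.638)·(0.0750)³ / ((0.0476)·(0.151)) = 0.0374
ΔG = RT ln(Qc/Kc) = (8.314 J mol⁻¹ K⁻¹)(1200 K) × ln(0.0374/0.232)
   = (9.977 kJ/mol)(-1.825) = -18.2 kJ/mol
ΔG < 0, so the forward reaction is spontaneous (proceeds forward).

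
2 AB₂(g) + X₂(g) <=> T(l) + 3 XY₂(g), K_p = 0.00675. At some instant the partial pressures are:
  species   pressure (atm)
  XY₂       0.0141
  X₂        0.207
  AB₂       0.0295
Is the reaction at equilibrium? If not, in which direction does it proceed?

toward reactants

(T is a pure liquid — omitted from Q_p.)
Q_p = P(XY₂)³ / (P(AB₂)²·P(X₂)) = (0.0141)³ / ((0.0295)²·(0.207)) = 0.0156
Q_p = 0.0156 > K_p = 0.00675, so the reverse reaction proceeds.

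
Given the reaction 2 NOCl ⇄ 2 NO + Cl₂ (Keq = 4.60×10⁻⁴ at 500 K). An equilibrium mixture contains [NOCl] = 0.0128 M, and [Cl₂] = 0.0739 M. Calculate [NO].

[NO] = 0.00101 M

At equilibrium, Keq = [NO]²·[Cl₂] / [NOCl]² = 4.60×10⁻⁴.
([NO])²·(0.0739) / (0.0128)² = 4.60×10⁻⁴
[NO]² = 1.02×10⁻⁶ ⇒ [NO] = 0.00101 M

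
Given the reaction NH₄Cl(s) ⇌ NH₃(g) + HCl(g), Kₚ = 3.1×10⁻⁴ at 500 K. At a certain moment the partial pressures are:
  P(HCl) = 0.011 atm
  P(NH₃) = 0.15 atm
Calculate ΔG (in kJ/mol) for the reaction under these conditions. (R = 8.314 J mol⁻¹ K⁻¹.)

ΔG = 6.95 kJ/mol

(NH₄Cl is a pure solid — omitted from Qₚ.)
Qₚ = P(NH₃)·P(HCl) = (0.15)·(0.011) = 0.00165
ΔG = RT ln(Qₚ/Kₚ) = (8.314 J mol⁻¹ K⁻¹)(500 K) × ln(0.00165/3.1×10⁻⁴)
   = (4.157 kJ/mol)(1.672) = 6.95 kJ/mol
ΔG > 0, so the forward reaction is non-spontaneous (proceeds in reverse).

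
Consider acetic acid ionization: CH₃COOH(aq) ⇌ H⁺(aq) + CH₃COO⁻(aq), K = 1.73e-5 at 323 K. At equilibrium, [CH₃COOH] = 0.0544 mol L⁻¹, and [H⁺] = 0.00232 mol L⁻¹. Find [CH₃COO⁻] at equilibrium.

At equilibrium, K = [H⁺]·[CH₃COO⁻] / [CH₃COOH] = 1.73e-5.
(0.00232)·([CH₃COO⁻]) / (0.0544) = 1.73e-5
[CH₃COO⁻] = 4.06e-4 mol L⁻¹

[CH₃COO⁻] = 4.06e-4 mol L⁻¹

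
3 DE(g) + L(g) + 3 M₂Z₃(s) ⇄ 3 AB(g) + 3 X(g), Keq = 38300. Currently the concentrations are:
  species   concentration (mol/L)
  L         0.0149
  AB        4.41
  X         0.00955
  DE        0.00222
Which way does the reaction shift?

reverse (toward reactants)

(M₂Z₃ is a pure solid — omitted from Q.)
Q = [AB]³·[X]³ / ([DE]³·[L]) = (4.41)³·(0.00955)³ / ((0.00222)³·(0.0149)) = 4.58×10⁵
Q = 4.58×10⁵ > Keq = 38300, so the reverse reaction proceeds.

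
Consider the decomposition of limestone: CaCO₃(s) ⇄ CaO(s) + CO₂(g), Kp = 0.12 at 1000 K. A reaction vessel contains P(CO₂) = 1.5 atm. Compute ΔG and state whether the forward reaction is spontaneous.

ΔG = 21.0 kJ/mol; the forward reaction is non-spontaneous

(CaCO₃, CaO are pure solids — omitted from Qp.)
Qp = P(CO₂) = 1.50
ΔG = RT ln(Qp/Kp) = (8.314 J mol⁻¹ K⁻¹)(1000 K) × ln(1.50/0.12)
   = (8.314 kJ/mol)(2.526) = 21.0 kJ/mol
ΔG > 0, so the forward reaction is non-spontaneous (proceeds in reverse).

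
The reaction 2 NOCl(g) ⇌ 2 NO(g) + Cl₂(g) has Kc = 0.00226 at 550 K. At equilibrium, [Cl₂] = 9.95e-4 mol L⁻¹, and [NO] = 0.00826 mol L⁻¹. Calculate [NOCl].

[NOCl] = 0.00548 mol L⁻¹

At equilibrium, Kc = [NO]²·[Cl₂] / [NOCl]² = 0.00226.
(0.00826)²·(9.95e-4) / ([NOCl])² = 0.00226
[NOCl]² = 3.00e-5 ⇒ [NOCl] = 0.00548 mol L⁻¹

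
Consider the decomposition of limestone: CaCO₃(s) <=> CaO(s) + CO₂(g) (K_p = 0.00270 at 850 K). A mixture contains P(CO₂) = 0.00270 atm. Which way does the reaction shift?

neither direction; the system is at equilibrium

(CaCO₃, CaO are pure solids — omitted from Q_p.)
Q_p = P(CO₂) = 0.00270
Q_p = 0.00270 = K_p, so the system is already at equilibrium.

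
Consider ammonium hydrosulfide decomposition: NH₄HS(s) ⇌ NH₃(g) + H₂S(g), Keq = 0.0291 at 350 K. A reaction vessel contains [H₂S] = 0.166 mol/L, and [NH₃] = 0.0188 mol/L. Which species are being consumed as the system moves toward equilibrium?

NH₄HS (reactants)

(NH₄HS is a pure solid — omitted from Q.)
Q = [NH₃]·[H₂S] = (0.0188)·(0.166) = 0.00312
Q = 0.00312 < Keq = 0.0291: net forward reaction.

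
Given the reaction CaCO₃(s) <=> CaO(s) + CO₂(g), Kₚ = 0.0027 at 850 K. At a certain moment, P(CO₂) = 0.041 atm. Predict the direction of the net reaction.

(CaCO₃, CaO are pure solids — omitted from Qₚ.)
Qₚ = P(CO₂) = 0.041
Qₚ = 0.041 > Kₚ = 0.0027, so the reverse reaction proceeds.

toward reactants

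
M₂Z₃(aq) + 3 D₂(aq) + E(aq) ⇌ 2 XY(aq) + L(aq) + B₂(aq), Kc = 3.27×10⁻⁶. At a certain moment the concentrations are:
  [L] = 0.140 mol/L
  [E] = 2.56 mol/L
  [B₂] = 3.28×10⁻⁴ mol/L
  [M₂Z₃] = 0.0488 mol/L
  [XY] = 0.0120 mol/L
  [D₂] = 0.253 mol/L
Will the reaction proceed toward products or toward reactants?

Qc = [XY]²·[L]·[B₂] / ([M₂Z₃]·[D₂]³·[E]) = (0.0120)²·(0.140)·(3.28×10⁻⁴) / ((0.0488)·(0.253)³·(2.56)) = 3.27×10⁻⁶
Qc = 3.27×10⁻⁶ = Kc, so the system is already at equilibrium.

at equilibrium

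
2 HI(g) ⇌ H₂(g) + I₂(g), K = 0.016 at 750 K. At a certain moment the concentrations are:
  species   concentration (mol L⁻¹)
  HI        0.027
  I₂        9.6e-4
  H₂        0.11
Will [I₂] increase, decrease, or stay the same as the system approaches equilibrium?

Q = [H₂]·[I₂] / [HI]² = (0.11)·(9.6e-4) / (0.027)² = 0.14
Q = 0.14 > K = 0.016: net reverse reaction.
I₂ is a product, so it decreases.

decrease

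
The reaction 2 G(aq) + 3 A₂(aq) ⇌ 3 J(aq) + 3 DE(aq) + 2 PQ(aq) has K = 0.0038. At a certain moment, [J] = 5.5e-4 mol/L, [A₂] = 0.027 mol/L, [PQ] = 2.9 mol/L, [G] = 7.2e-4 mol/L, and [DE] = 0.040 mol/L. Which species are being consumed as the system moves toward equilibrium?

J, DE, PQ (products)

Q = [J]³·[DE]³·[PQ]² / ([G]²·[A₂]³) = (5.5e-4)³·(0.040)³·(2.9)² / ((7.2e-4)²·(0.027)³) = 0.0088
Q = 0.0088 > K = 0.0038: net reverse reaction.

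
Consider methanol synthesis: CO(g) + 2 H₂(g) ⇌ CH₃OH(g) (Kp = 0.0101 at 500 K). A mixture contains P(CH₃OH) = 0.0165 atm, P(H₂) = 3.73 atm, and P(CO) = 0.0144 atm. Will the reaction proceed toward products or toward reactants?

Qp = P(CH₃OH) / (P(CO)·P(H₂)²) = (0.0165) / ((0.0144)·(3.73)²) = 0.0824
Qp = 0.0824 > Kp = 0.0101, so the reverse reaction proceeds.

reverse (toward reactants)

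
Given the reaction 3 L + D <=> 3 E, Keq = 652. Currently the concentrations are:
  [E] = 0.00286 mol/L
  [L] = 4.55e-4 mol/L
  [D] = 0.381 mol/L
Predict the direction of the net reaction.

no net change (already at equilibrium)

Q = [E]³ / ([L]³·[D]) = (0.00286)³ / ((4.55e-4)³·(0.381)) = 652
Q = 652 = Keq, so the system is already at equilibrium.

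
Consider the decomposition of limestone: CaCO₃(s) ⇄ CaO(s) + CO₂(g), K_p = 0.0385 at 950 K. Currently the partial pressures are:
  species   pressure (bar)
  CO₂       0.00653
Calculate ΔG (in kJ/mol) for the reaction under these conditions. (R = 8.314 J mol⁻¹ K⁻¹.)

ΔG = -14.0 kJ/mol

(CaCO₃, CaO are pure solids — omitted from Q_p.)
Q_p = P(CO₂) = 0.00653
ΔG = RT ln(Q_p/K_p) = (8.314 J mol⁻¹ K⁻¹)(950 K) × ln(0.00653/0.0385)
   = (7.898 kJ/mol)(-1.774) = -14.0 kJ/mol
ΔG < 0, so the forward reaction is spontaneous (proceeds forward).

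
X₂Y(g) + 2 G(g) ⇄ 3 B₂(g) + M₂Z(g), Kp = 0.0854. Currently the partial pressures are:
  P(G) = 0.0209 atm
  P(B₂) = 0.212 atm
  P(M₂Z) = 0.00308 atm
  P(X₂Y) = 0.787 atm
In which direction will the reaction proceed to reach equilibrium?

Qp = P(B₂)³·P(M₂Z) / (P(X₂Y)·P(G)²) = (0.212)³·(0.00308) / ((0.787)·(0.0209)²) = 0.0854
Qp = 0.0854 = Kp, so the system is already at equilibrium.

neither direction; the system is at equilibrium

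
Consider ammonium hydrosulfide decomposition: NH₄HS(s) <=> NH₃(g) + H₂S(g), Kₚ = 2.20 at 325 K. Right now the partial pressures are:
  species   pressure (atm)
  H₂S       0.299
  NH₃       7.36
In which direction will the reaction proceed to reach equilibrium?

neither direction; the system is at equilibrium

(NH₄HS is a pure solid — omitted from Qₚ.)
Qₚ = P(NH₃)·P(H₂S) = (7.36)·(0.299) = 2.20
Qₚ = 2.20 = Kₚ, so the system is already at equilibrium.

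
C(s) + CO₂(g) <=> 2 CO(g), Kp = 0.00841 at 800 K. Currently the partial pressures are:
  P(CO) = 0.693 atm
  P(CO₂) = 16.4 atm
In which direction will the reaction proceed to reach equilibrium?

(C is a pure solid — omitted from Qp.)
Qp = P(CO)² / P(CO₂) = (0.693)² / (16.4) = 0.0293
Qp = 0.0293 > Kp = 0.00841, so the reverse reaction proceeds.

reverse (toward reactants)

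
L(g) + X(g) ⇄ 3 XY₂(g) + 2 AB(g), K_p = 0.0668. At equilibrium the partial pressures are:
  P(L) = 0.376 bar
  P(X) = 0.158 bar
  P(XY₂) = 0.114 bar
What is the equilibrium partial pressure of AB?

At equilibrium, K_p = P(XY₂)³·P(AB)² / (P(L)·P(X)) = 0.0668.
(0.114)³·(P(AB))² / ((0.376)·(0.158)) = 0.0668
P(AB)² = 2.68 ⇒ P(AB) = 1.64 bar

P(AB) = 1.64 bar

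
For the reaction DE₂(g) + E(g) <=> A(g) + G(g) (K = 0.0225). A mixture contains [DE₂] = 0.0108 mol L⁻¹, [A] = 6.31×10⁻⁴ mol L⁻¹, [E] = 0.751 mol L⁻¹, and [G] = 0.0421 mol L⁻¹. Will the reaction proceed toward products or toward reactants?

Q = [A]·[G] / ([DE₂]·[E]) = (6.31×10⁻⁴)·(0.0421) / ((0.0108)·(0.751)) = 0.00328
Q = 0.00328 < K = 0.0225, so the forward reaction proceeds.

in the forward direction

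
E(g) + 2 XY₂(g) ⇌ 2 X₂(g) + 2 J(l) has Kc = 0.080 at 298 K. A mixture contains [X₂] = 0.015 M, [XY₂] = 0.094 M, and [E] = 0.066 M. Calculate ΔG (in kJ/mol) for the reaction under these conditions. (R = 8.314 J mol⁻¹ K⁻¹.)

ΔG = 3.90 kJ/mol

(J is a pure liquid — omitted from Qc.)
Qc = [X₂]² / ([E]·[XY₂]²) = (0.015)² / ((0.066)·(0.094)²) = 0.386
ΔG = RT ln(Qc/Kc) = (8.314 J mol⁻¹ K⁻¹)(298 K) × ln(0.386/0.080)
   = (2.478 kJ/mol)(1.574) = 3.90 kJ/mol
ΔG > 0, so the forward reaction is non-spontaneous (proceeds in reverse).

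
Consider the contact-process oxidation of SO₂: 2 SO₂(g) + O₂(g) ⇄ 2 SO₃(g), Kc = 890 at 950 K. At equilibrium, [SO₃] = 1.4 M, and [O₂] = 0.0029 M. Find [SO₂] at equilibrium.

At equilibrium, Kc = [SO₃]² / ([SO₂]²·[O₂]) = 890.
(1.4)² / (([SO₂])²·(0.0029)) = 890
[SO₂]² = 0.759 ⇒ [SO₂] = 0.87 M

[SO₂] = 0.87 M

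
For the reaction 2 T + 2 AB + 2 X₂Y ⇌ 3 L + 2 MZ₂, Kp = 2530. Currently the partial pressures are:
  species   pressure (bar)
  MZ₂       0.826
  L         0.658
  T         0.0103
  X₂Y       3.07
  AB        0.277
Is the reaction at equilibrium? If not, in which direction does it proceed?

Qp = P(L)³·P(MZ₂)² / (P(T)²·P(AB)²·P(X₂Y)²) = (0.658)³·(0.826)² / ((0.0103)²·(0.277)²·(3.07)²) = 2530
Qp = 2530 = Kp, so the system is already at equilibrium.

at equilibrium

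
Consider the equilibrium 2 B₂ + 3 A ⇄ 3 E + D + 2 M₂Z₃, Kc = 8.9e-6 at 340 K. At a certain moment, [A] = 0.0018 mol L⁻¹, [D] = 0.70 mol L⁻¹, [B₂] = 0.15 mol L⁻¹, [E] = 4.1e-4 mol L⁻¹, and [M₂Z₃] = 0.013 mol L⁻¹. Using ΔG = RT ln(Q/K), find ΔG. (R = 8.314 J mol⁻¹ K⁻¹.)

ΔG = 5.49 kJ/mol

Qc = [E]³·[D]·[M₂Z₃]² / ([B₂]²·[A]³) = (4.1e-4)³·(0.70)·(0.013)² / ((0.15)²·(0.0018)³) = 6.21e-5
ΔG = RT ln(Qc/Kc) = (8.314 J mol⁻¹ K⁻¹)(340 K) × ln(6.21e-5/8.9e-6)
   = (2.827 kJ/mol)(1.943) = 5.49 kJ/mol
ΔG > 0, so the forward reaction is non-spontaneous (proceeds in reverse).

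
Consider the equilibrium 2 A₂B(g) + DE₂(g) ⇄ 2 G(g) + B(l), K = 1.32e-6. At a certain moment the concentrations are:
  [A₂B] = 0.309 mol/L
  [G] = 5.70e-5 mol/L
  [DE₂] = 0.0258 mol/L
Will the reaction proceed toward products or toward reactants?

(B is a pure liquid — omitted from Q.)
Q = [G]² / ([A₂B]²·[DE₂]) = (5.70e-5)² / ((0.309)²·(0.0258)) = 1.32e-6
Q = 1.32e-6 = K, so the system is already at equilibrium.

no net change (already at equilibrium)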